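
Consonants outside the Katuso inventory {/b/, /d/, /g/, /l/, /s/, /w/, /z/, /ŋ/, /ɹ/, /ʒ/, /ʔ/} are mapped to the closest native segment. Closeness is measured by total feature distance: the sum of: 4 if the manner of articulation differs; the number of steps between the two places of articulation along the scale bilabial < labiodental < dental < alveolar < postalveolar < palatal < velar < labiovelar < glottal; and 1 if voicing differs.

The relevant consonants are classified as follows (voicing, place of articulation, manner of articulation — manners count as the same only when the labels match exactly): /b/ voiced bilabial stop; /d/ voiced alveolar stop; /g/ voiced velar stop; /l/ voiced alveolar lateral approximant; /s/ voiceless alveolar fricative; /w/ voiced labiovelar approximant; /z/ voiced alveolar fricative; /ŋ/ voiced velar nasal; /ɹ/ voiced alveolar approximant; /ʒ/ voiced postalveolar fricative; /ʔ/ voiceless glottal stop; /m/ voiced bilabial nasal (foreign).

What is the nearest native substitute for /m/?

/b/ is closest: manner differs (nasal→stop, +4), place distance 0 (bilabial→bilabial), same voicing; total 4. Next closest is /ŋ/ at distance 6.

b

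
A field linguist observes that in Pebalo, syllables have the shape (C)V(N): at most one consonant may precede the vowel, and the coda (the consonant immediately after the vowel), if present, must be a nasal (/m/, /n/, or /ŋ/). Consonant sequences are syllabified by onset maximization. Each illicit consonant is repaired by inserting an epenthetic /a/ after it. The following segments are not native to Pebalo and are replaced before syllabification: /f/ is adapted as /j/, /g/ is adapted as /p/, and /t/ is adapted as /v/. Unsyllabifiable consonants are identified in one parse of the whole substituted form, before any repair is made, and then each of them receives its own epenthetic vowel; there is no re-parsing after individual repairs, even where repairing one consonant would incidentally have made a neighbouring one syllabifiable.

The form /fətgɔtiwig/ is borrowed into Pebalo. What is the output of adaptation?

Substitution: /f/ → /j/, /t/ → /v/, /g/ → /p/, giving /jəvpɔviwip/.
The consonants /v/, /p/ cannot be parsed into a legal (C)V(N) syllable (only a nasal (/m/, /n/, or /ŋ/) is licensed in coda position; onsets are limited to one consonant).
Each unlicensed consonant becomes the onset of a new syllable: /v/ → /va/, /p/ → /pa/.

jəvapɔviwipa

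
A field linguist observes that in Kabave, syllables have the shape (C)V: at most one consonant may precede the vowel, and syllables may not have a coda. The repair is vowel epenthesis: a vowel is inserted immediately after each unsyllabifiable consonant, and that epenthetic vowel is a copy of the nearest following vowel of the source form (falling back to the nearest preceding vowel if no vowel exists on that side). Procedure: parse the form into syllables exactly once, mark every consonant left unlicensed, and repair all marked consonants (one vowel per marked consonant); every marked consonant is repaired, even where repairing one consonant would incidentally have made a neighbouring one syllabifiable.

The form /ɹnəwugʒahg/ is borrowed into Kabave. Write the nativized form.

Syllabifying with onset maximization leaves /ɹ/, /g/, /h/, /g/ stranded (no codas are permitted; onsets are limited to one consonant).
Each unlicensed consonant becomes the onset of a new syllable: /ɹ/ → /ɹə/, /g/ → /ga/, /h/ → /ha/, /g/ → /ga/.

ɹənəwugaʒahaga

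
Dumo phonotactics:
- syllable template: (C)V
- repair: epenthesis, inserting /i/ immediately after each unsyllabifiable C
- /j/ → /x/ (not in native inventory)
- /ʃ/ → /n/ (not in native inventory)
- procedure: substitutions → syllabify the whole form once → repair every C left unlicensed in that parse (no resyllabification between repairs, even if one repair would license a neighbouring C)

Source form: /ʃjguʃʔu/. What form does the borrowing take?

Substitution: /ʃ/ → /n/, /j/ → /x/, giving /nxgunʔu/.
The consonants /n/, /x/, /n/ cannot be parsed into a legal (C)V syllable (no codas are permitted; onsets are limited to one consonant).
Each unlicensed consonant becomes the onset of a new syllable: /n/ → /ni/, /x/ → /xi/, /n/ → /ni/.

nixiguniʔu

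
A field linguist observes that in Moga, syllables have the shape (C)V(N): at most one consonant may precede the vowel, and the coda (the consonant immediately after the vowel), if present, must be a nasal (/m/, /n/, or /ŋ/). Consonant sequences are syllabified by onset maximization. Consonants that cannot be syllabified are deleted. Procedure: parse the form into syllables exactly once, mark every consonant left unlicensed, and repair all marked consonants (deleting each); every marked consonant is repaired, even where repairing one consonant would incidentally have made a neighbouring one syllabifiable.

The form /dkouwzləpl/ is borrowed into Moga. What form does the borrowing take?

The consonants /d/, /w/, /z/, /p/, /l/ cannot be parsed into a legal (C)V(N) syllable (only a nasal (/m/, /n/, or /ŋ/) is licensed in coda position; onsets are limited to one consonant).
Each unlicensed consonant is deleted: /d/, /w/, /z/, /p/, /l/.

koulə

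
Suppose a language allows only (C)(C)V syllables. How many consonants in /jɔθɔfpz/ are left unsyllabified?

Syllabifying with onset maximization leaves /f/, /p/, /z/ stranded (no codas are permitted; onsets may contain at most 2 consonants).

3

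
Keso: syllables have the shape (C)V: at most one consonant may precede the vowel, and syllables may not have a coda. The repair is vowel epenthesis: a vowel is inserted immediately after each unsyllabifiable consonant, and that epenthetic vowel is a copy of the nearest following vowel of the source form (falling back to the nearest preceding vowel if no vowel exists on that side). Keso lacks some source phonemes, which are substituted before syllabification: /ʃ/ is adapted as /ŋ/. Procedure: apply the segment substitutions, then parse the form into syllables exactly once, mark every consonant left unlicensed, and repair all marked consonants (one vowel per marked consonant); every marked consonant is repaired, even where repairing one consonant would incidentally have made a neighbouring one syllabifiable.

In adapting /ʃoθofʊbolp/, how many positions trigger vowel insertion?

After substitution the input is /ŋoθofʊbolp/.
The unsyllabifiable consonants are /l/, /p/; each receives one epenthetic vowel.

2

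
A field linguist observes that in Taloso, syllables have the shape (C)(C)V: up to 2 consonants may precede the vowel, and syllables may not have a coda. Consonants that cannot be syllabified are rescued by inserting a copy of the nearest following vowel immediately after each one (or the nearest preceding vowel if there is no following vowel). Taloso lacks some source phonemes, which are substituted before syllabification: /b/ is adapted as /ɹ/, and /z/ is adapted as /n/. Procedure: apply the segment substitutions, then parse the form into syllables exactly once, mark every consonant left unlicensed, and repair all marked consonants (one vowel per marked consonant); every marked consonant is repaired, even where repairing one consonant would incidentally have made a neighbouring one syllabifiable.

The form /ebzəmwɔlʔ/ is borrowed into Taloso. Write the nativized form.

eɹnəmwɔlɔʔɔ

Substitution: /b/ → /ɹ/, /z/ → /n/, giving /eɹnəmwɔlʔ/.
Syllabifying with onset maximization leaves /l/, /ʔ/ stranded (no codas are permitted; onsets may contain at most 2 consonants).
Inserting the epenthetic vowel yields /l/ → /lɔ/, /ʔ/ → /ʔɔ/.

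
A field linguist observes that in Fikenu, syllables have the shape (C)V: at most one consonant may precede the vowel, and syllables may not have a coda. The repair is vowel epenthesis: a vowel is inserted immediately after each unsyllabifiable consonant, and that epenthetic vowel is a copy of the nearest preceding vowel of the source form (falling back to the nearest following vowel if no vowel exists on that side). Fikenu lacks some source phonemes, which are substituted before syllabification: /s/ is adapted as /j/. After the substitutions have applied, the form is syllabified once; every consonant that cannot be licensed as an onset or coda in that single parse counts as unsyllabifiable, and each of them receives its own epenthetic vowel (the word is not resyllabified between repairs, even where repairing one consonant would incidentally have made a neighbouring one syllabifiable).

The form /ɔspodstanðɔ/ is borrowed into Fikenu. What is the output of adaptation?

ɔjɔpodojotanaðɔ

Substitution: /s/ → /j/, giving /ɔjpodjtanðɔ/.
Syllabifying with onset maximization leaves /j/, /d/, /j/, /n/ stranded (no codas are permitted; onsets are limited to one consonant).
Each unlicensed consonant becomes the onset of a new syllable: /j/ → /jɔ/, /d/ → /do/, /j/ → /jo/, /n/ → /na/.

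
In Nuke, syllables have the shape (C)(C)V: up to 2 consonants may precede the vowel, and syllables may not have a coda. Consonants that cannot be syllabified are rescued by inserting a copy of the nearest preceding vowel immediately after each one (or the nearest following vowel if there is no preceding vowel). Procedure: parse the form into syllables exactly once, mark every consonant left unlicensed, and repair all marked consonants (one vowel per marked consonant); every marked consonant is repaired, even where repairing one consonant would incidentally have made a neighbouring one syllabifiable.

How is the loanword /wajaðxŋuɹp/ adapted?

wajaðaxŋuɹupu

The consonants /ð/, /ɹ/, /p/ cannot be parsed into a legal (C)(C)V syllable (no codas are permitted; onsets may contain at most 2 consonants).
Each unlicensed consonant becomes the onset of a new syllable: /ð/ → /ða/, /ɹ/ → /ɹu/, /p/ → /pu/.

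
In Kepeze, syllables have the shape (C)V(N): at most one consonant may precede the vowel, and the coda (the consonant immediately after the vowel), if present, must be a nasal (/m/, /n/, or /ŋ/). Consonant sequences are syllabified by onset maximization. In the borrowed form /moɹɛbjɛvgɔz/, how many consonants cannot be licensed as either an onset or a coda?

3

The consonants /b/, /v/, /z/ cannot be parsed into a legal (C)V(N) syllable (only a nasal (/m/, /n/, or /ŋ/) is licensed in coda position; onsets are limited to one consonant).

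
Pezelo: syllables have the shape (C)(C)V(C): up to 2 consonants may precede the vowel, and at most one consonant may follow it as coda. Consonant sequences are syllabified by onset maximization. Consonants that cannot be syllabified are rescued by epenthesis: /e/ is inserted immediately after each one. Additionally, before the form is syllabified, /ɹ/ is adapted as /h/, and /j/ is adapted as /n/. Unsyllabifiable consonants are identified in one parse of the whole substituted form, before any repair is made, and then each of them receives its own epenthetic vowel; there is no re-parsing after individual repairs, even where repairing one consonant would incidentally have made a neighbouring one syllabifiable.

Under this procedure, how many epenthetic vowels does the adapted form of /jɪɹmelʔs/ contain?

2

After substitution the input is /nɪhmelʔs/.
The unsyllabifiable consonants are /ʔ/, /s/; each receives one epenthetic vowel.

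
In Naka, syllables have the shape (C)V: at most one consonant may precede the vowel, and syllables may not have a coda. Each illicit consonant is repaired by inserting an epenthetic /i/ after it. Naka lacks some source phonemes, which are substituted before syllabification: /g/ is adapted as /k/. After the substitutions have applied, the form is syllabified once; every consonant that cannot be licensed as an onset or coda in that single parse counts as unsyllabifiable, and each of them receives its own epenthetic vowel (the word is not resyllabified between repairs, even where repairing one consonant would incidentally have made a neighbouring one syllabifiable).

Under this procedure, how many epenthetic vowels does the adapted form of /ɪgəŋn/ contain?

2

After substitution the input is /ɪkəŋn/.
The unsyllabifiable consonants are /ŋ/, /n/; each receives one epenthetic vowel.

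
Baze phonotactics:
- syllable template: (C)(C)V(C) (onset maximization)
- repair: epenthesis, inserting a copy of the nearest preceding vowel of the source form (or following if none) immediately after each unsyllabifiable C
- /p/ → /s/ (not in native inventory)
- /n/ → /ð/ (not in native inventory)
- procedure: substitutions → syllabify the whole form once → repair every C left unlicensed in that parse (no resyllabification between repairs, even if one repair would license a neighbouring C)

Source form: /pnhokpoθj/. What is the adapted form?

Substitution: /p/ → /s/, /n/ → /ð/, giving /sðhoksoθj/.
Under (C)(C)V(C), the unsyllabifiable consonants are /s/, /j/ (at most one coda consonant is licensed; onsets may contain at most 2 consonants).
Each unlicensed consonant becomes the onset of a new syllable: /s/ → /so/, /j/ → /jo/.

soðhoksoθjo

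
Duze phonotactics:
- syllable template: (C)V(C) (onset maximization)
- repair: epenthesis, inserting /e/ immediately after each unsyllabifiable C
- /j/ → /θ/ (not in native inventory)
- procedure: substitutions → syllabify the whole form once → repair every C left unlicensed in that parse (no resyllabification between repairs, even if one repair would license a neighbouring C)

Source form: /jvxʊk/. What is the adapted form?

θevexʊk

Substitution: /j/ → /θ/, giving /θvxʊk/.
The consonants /θ/, /v/ cannot be parsed into a legal (C)V(C) syllable (at most one coda consonant is licensed; onsets are limited to one consonant).
Epenthesis after each stranded consonant: /θ/ → /θe/, /v/ → /ve/.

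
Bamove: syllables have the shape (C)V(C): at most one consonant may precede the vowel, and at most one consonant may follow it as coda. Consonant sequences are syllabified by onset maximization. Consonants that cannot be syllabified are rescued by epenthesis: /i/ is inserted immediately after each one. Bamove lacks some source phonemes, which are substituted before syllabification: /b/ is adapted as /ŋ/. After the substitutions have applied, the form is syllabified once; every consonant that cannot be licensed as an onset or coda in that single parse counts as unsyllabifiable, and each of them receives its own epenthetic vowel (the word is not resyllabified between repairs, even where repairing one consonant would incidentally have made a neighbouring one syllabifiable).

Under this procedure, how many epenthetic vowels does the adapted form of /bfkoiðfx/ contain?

4

After substitution the input is /ŋfkoiðfx/.
The unsyllabifiable consonants are /ŋ/, /f/, /f/, /x/; each receives one epenthetic vowel.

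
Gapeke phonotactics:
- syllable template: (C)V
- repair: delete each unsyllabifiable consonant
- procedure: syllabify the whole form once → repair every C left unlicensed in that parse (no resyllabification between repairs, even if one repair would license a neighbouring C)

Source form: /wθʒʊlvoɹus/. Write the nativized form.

Under (C)V, the unsyllabifiable consonants are /w/, /θ/, /l/, /s/ (no codas are permitted; onsets are limited to one consonant).
Each unlicensed consonant is deleted: /w/, /θ/, /l/, /s/.

ʒʊvoɹu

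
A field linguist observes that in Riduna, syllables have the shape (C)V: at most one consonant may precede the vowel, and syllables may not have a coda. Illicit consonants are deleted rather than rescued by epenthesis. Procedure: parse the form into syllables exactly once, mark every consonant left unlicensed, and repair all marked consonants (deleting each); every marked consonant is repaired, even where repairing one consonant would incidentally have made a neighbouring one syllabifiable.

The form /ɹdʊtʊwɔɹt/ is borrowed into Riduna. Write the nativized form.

Under (C)V, the unsyllabifiable consonants are /ɹ/, /ɹ/, /t/ (no codas are permitted; onsets are limited to one consonant).
Each unlicensed consonant is deleted: /ɹ/, /ɹ/, /t/.

dʊtʊwɔ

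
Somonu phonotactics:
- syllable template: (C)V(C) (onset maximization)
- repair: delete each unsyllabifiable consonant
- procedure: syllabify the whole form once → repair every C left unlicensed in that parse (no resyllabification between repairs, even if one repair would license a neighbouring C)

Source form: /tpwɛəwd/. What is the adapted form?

wɛəw

Under (C)V(C), the unsyllabifiable consonants are /t/, /p/, /d/ (at most one coda consonant is licensed; onsets are limited to one consonant).
Each unlicensed consonant is deleted: /t/, /p/, /d/.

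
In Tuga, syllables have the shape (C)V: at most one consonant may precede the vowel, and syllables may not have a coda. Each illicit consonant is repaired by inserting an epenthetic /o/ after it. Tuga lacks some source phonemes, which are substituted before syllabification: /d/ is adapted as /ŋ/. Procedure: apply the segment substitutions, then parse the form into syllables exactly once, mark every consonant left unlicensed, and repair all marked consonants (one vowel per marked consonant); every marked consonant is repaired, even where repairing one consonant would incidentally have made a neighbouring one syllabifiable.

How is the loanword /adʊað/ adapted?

aŋʊaðo

Substitution: /d/ → /ŋ/, giving /aŋʊað/.
Under (C)V, the unsyllabifiable consonants are /ð/ (no codas are permitted; onsets are limited to one consonant).
Each unlicensed consonant becomes the onset of a new syllable: /ð/ → /ðo/.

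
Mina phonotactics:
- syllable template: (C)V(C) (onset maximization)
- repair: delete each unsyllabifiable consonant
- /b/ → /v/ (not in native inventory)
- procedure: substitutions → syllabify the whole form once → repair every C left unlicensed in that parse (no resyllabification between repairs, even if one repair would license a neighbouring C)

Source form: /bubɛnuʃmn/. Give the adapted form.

vuvɛnuʃ

Substitution: /b/ → /v/, giving /vuvɛnuʃmn/.
Under (C)V(C), the unsyllabifiable consonants are /m/, /n/ (at most one coda consonant is licensed; onsets are limited to one consonant).
Each unlicensed consonant is deleted: /m/, /n/.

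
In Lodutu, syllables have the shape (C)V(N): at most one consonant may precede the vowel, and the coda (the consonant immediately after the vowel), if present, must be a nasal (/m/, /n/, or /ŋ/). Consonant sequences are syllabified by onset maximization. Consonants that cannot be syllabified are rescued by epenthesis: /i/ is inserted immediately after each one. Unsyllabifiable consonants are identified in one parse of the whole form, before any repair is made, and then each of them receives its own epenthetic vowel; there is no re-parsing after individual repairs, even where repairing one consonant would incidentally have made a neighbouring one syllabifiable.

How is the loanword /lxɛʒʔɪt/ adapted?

lixɛʒiʔɪti

The consonants /l/, /ʒ/, /t/ cannot be parsed into a legal (C)V(N) syllable (only a nasal (/m/, /n/, or /ŋ/) is licensed in coda position; onsets are limited to one consonant).
Each unlicensed consonant becomes the onset of a new syllable: /l/ → /li/, /ʒ/ → /ʒi/, /t/ → /ti/.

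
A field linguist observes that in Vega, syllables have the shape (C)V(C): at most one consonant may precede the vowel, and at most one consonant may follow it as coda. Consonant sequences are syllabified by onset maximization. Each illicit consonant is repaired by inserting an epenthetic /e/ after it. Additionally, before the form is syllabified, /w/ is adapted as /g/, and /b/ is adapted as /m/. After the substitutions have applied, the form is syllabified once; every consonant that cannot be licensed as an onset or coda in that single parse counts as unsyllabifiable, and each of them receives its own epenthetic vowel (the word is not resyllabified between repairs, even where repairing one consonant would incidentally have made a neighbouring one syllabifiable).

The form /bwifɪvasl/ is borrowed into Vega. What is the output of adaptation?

megifɪvasle

Substitution: /b/ → /m/, /w/ → /g/, giving /mgifɪvasl/.
Under (C)V(C), the unsyllabifiable consonants are /m/, /l/ (at most one coda consonant is licensed; onsets are limited to one consonant).
Each unlicensed consonant becomes the onset of a new syllable: /m/ → /me/, /l/ → /le/.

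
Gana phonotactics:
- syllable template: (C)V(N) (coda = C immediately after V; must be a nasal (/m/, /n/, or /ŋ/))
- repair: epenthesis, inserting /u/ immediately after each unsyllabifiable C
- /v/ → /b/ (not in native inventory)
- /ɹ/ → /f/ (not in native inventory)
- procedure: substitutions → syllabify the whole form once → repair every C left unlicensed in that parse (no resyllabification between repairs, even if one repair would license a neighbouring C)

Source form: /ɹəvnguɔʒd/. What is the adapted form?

Substitution: /ɹ/ → /f/, /v/ → /b/, giving /fəbnguɔʒd/.
Under (C)V(N), the unsyllabifiable consonants are /b/, /n/, /ʒ/, /d/ (only a nasal (/m/, /n/, or /ŋ/) is licensed in coda position; onsets are limited to one consonant).
Inserting the epenthetic vowel yields /b/ → /bu/, /n/ → /nu/, /ʒ/ → /ʒu/, /d/ → /du/.

fəbunuguɔʒudu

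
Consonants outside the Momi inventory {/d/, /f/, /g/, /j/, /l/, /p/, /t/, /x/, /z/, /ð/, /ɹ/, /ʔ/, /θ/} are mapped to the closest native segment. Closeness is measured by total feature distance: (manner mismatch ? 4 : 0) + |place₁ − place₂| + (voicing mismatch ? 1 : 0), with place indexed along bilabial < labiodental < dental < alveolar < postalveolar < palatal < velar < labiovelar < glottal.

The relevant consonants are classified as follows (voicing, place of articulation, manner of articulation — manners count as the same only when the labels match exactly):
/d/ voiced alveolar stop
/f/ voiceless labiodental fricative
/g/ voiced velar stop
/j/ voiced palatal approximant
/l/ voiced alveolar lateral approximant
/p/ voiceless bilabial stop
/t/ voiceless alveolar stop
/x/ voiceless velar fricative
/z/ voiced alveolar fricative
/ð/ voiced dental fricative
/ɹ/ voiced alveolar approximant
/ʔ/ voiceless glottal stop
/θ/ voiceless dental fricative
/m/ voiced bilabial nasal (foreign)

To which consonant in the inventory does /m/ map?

/p/ is closest: manner differs (nasal→stop, +4), place distance 0 (bilabial→bilabial), voicing differs (+1); total 5. Next closest is /f/ at distance 6.

p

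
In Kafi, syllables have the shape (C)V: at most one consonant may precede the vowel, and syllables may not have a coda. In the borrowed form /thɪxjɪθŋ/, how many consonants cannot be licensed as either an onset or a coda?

Syllabifying with onset maximization leaves /t/, /x/, /θ/, /ŋ/ stranded (no codas are permitted; onsets are limited to one consonant).

4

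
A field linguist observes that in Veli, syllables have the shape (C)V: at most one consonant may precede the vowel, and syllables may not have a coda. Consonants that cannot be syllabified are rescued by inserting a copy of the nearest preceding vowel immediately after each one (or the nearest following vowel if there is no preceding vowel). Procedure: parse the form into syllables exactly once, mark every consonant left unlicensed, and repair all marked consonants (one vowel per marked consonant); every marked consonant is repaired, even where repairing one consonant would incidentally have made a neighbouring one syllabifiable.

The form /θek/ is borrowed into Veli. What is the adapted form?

The consonants /k/ cannot be parsed into a legal (C)V syllable (no codas are permitted; onsets are limited to one consonant).
Each unlicensed consonant becomes the onset of a new syllable: /k/ → /ke/.

θeke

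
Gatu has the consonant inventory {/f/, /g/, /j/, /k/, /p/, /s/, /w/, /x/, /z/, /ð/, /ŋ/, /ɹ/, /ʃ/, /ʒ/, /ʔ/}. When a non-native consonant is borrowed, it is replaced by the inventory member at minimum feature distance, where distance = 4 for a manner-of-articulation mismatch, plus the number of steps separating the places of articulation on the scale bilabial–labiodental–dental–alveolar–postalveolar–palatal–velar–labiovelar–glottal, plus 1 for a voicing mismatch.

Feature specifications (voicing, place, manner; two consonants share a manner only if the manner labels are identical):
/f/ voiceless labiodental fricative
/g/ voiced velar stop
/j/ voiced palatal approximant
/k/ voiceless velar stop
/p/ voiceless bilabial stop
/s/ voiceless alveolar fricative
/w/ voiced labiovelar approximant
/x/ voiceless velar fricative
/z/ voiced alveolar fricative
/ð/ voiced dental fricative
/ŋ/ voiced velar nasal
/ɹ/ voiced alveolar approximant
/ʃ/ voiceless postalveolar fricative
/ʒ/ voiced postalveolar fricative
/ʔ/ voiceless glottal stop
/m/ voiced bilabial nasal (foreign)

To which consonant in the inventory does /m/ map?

/p/ is closest: manner differs (nasal→stop, +4), place distance 0 (bilabial→bilabial), voicing differs (+1); total 5. Next closest is /f/ at distance 6.

p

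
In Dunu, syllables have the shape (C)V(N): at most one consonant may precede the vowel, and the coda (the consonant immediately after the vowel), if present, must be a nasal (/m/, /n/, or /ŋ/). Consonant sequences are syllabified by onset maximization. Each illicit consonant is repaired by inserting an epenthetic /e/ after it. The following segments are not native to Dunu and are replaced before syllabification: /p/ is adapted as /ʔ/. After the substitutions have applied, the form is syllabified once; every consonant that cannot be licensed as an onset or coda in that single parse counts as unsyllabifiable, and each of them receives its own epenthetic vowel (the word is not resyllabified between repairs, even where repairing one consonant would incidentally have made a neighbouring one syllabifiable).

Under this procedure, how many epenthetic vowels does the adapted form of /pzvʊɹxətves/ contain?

After substitution the input is /ʔzvʊɹxətves/.
The unsyllabifiable consonants are /ʔ/, /z/, /ɹ/, /t/, /s/; each receives one epenthetic vowel.

5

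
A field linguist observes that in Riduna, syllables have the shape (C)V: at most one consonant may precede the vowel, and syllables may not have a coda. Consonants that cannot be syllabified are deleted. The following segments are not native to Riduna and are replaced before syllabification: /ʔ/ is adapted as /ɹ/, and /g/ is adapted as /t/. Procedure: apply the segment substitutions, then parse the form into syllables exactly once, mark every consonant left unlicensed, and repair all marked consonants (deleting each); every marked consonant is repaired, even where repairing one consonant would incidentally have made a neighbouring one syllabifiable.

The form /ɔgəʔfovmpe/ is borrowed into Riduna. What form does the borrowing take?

ɔtəfope

Substitution: /g/ → /t/, /ʔ/ → /ɹ/, giving /ɔtəɹfovmpe/.
The consonants /ɹ/, /v/, /m/ cannot be parsed into a legal (C)V syllable (no codas are permitted; onsets are limited to one consonant).
Each unlicensed consonant is deleted: /ɹ/, /v/, /m/.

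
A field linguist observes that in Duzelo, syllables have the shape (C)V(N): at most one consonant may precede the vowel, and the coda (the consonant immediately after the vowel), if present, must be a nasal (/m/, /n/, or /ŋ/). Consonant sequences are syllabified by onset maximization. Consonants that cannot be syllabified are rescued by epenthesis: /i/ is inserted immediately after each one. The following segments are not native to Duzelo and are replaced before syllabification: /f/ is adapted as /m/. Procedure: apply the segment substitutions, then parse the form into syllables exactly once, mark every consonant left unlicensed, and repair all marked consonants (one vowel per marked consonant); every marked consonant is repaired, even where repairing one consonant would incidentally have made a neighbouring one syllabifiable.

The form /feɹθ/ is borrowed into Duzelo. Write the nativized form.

Substitution: /f/ → /m/, giving /meɹθ/.
Syllabifying with onset maximization leaves /ɹ/, /θ/ stranded (only a nasal (/m/, /n/, or /ŋ/) is licensed in coda position; onsets are limited to one consonant).
Inserting the epenthetic vowel yields /ɹ/ → /ɹi/, /θ/ → /θi/.

meɹiθi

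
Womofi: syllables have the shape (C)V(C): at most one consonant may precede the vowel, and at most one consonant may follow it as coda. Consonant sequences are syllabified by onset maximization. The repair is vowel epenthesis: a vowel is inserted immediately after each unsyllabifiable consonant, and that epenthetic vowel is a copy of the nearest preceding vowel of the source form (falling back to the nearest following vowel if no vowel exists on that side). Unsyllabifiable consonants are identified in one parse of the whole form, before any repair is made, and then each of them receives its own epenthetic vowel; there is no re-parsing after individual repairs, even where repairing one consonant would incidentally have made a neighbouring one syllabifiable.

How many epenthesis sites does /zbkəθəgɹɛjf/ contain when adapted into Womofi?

The unsyllabifiable consonants are /z/, /b/, /f/; each receives one epenthetic vowel.

3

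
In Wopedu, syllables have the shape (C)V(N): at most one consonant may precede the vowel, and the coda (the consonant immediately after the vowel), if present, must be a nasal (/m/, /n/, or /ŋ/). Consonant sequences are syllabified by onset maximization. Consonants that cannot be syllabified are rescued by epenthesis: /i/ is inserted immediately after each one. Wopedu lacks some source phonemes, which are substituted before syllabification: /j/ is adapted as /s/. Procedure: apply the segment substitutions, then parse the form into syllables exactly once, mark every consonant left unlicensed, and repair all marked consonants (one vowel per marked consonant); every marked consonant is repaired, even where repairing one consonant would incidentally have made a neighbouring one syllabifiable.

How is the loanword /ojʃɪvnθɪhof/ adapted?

Substitution: /j/ → /s/, giving /osʃɪvnθɪhof/.
Syllabifying with onset maximization leaves /s/, /v/, /n/, /f/ stranded (only a nasal (/m/, /n/, or /ŋ/) is licensed in coda position; onsets are limited to one consonant).
Inserting the epenthetic vowel yields /s/ → /si/, /v/ → /vi/, /n/ → /ni/, /f/ → /fi/.

osiʃɪviniθɪhofi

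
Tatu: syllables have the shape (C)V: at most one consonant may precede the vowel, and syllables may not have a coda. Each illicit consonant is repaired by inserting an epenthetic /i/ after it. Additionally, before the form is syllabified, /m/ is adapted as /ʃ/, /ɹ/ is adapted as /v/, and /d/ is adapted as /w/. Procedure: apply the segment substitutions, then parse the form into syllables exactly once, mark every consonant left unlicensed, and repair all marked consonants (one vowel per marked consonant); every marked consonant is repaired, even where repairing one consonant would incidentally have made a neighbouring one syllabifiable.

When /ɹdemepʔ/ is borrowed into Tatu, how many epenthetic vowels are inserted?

3

After substitution the input is /vweʃepʔ/.
The unsyllabifiable consonants are /v/, /p/, /ʔ/; each receives one epenthetic vowel.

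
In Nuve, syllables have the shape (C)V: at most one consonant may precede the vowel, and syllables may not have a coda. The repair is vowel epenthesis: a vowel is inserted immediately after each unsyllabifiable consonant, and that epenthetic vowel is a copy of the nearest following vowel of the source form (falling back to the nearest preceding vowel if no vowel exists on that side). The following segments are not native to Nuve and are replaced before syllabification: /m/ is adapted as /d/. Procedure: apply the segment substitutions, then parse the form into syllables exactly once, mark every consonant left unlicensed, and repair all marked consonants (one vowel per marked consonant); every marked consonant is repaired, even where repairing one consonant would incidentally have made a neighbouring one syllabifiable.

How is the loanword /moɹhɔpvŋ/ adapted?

Substitution: /m/ → /d/, giving /doɹhɔpvŋ/.
Syllabifying with onset maximization leaves /ɹ/, /p/, /v/, /ŋ/ stranded (no codas are permitted; onsets are limited to one consonant).
Each unlicensed consonant becomes the onset of a new syllable: /ɹ/ → /ɹɔ/, /p/ → /pɔ/, /v/ → /vɔ/, /ŋ/ → /ŋɔ/.

doɹɔhɔpɔvɔŋɔ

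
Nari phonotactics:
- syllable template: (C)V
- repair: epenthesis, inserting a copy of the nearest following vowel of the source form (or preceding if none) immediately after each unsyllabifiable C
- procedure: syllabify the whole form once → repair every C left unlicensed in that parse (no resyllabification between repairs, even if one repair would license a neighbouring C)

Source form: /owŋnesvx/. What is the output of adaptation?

oweŋenesevexe

Syllabifying with onset maximization leaves /w/, /ŋ/, /s/, /v/, /x/ stranded (no codas are permitted; onsets are limited to one consonant).
Inserting the epenthetic vowel yields /w/ → /we/, /ŋ/ → /ŋe/, /s/ → /se/, /v/ → /ve/, /x/ → /xe/.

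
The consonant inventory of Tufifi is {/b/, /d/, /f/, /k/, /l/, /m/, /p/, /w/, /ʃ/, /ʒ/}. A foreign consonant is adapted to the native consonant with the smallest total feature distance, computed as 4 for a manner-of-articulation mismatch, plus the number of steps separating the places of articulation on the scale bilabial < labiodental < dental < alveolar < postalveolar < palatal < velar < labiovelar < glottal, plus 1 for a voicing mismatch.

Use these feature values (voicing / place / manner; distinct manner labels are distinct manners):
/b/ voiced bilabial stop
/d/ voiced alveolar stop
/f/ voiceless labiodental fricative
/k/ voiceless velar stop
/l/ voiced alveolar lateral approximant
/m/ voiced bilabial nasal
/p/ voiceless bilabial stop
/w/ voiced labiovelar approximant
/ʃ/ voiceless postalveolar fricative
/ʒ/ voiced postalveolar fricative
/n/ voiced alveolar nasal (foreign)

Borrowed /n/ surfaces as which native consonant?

m

/m/ is closest: same manner (nasal), place distance 3 (alveolar→bilabial), same voicing; total 3. Next closest is /d/ at distance 4.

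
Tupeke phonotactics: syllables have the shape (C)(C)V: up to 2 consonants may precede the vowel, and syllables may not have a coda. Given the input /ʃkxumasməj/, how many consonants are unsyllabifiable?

2

Under (C)(C)V, the unsyllabifiable consonants are /ʃ/, /j/ (no codas are permitted; onsets may contain at most 2 consonants).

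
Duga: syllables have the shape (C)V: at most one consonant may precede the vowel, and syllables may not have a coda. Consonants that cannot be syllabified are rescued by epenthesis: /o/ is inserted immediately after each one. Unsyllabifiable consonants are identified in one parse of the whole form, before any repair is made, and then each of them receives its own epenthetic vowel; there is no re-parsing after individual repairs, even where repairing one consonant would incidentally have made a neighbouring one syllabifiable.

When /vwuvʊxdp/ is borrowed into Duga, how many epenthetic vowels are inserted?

The unsyllabifiable consonants are /v/, /x/, /d/, /p/; each receives one epenthetic vowel.

4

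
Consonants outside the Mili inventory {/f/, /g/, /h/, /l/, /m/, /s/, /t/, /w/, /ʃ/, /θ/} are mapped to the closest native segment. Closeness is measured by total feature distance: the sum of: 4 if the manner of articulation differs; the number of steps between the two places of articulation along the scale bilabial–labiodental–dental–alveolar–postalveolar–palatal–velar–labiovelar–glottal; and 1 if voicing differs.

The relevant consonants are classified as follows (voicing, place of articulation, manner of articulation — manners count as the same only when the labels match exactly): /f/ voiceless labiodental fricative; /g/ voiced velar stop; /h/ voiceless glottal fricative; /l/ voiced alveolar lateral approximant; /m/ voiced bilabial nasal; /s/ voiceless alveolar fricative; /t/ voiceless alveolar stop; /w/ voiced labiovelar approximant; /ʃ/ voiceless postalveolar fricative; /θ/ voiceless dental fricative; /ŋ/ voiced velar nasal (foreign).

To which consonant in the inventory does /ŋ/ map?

g

/g/ is closest: manner differs (nasal→stop, +4), place distance 0 (velar→velar), same voicing; total 4. Next closest is /w/ at distance 5.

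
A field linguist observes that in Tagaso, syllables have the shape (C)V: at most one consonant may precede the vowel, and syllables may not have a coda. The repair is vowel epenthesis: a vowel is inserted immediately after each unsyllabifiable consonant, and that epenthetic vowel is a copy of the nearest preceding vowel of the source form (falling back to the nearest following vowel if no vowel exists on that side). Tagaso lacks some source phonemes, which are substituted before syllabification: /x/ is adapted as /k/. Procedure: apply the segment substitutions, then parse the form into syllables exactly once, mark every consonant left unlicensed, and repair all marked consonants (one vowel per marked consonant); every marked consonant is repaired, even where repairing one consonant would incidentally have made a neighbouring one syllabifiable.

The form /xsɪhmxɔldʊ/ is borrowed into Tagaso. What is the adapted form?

Substitution: /x/ → /k/, giving /ksɪhmkɔldʊ/.
The consonants /k/, /h/, /m/, /l/ cannot be parsed into a legal (C)V syllable (no codas are permitted; onsets are limited to one consonant).
Epenthesis after each stranded consonant: /k/ → /kɪ/, /h/ → /hɪ/, /m/ → /mɪ/, /l/ → /lɔ/.

kɪsɪhɪmɪkɔlɔdʊ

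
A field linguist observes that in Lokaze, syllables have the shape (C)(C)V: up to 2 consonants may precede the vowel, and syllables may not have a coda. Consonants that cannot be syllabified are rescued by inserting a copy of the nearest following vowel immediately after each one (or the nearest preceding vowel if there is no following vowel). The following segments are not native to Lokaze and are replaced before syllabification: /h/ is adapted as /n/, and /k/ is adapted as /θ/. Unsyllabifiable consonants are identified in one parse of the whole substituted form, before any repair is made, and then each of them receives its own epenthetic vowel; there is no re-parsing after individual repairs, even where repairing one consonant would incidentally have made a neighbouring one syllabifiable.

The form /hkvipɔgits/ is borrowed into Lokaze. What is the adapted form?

niθvipɔgitisi

Substitution: /h/ → /n/, /k/ → /θ/, giving /nθvipɔgits/.
Syllabifying with onset maximization leaves /n/, /t/, /s/ stranded (no codas are permitted; onsets may contain at most 2 consonants).
Epenthesis after each stranded consonant: /n/ → /ni/, /t/ → /ti/, /s/ → /si/.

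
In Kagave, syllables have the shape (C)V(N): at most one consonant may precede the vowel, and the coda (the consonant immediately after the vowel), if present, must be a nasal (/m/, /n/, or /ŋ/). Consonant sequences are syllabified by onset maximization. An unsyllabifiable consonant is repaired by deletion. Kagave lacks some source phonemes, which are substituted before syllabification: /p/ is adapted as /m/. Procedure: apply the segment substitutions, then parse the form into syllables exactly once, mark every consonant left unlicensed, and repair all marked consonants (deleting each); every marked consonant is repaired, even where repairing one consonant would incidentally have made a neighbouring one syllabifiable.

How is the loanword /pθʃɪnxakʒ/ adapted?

ʃɪnxa

Substitution: /p/ → /m/, giving /mθʃɪnxakʒ/.
Syllabifying with onset maximization leaves /m/, /θ/, /k/, /ʒ/ stranded (only a nasal (/m/, /n/, or /ŋ/) is licensed in coda position; onsets are limited to one consonant).
Deletion applies to /m/, /θ/, /k/, /ʒ/.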